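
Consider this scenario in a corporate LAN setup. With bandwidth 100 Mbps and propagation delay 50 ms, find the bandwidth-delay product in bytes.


Given: bandwidth = 100 Mbps, delay = 50 ms
BDP in bits = 100 * 10^6 * 50 / 1000
BDP in bits = 5000000
BDP in bytes = 5000000 / 8 = 625000

625000


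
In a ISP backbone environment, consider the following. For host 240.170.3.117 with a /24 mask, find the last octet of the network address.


Given: IP = 240.170.3.117, prefix = /24
Subnet mask = 255.255.255.0
Last octet of IP: 117
Last octet of mask: 0
Network last octet = 117 AND 0 = 0

0


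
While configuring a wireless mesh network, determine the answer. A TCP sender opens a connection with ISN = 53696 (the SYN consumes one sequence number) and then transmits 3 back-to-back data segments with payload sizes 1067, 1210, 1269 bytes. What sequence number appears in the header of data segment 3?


The SYN occupies sequence number ISN = 53696, so the first data byte is ISN + 1 = 53697.
SEQ of data segment i = (ISN + 1) + sum of payload sizes of segments 1..i-1.
Segment 1: SEQ = 53697, payload = 1067 bytes
Segment 2: SEQ = 54764, payload = 1210 bytes
Segment 3: SEQ = 55974, payload = 1269 bytes
SEQ of segment 3 = 53697 + 1067 + 1210 = 55974

55974


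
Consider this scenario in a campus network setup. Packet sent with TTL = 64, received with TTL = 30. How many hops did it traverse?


Given: initial TTL = 64, received TTL = 30
Hops = initial TTL - received TTL
Hops = 64 - 30 = 34

34


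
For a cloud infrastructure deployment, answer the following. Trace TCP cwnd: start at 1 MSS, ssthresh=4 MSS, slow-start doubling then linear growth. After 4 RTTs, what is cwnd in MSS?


RTT 0: cwnd = 1 MSS (initial)
RTT 1: cwnd = 2 MSS (slow start, doubled)
RTT 2: cwnd = 4 MSS (slow start, doubled)
RTT 3: cwnd = 5 MSS (congestion avoidance, +1)
RTT 4: cwnd = 6 MSS (congestion avoidance, +1)

6


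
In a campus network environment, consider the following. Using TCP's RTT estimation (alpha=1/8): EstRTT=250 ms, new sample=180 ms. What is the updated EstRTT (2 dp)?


Given: EstRTT = 250 ms, SampleRTT = 180 ms, alpha = 1/8
New EstRTT = (1 - alpha) * EstRTT + alpha * SampleRTT
(7/8) * 250 = 218.75
(1/8) * 180 = 22.5
New EstRTT = 218.75 + 22.5 = 241.25 ms -> 241.25 ms (2 dp)

241.25


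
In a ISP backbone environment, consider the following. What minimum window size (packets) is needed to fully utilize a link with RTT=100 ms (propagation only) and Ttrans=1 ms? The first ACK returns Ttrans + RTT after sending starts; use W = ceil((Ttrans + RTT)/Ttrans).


Given: Ttrans = 1 ms, RTT = 100 ms (= 2 * Tprop, Tprop = 50 ms)
Time until first ACK returns = Ttrans + RTT = 1 + 100 = 101 ms
Need W * Ttrans >= Ttrans + RTT  ->  W >= (Ttrans + RTT) / Ttrans
(Ttrans + RTT) / Ttrans = 101 / 1 = 101
W_min = ceil(101) = 101

101


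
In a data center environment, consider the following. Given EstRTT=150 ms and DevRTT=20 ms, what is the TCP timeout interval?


Given: EstRTT = 150 ms, DevRTT = 20 ms
Timeout = EstRTT + 4 * DevRTT
4 * DevRTT = 4 * 20 = 80
Timeout = 150 + 80 = 230 ms

230


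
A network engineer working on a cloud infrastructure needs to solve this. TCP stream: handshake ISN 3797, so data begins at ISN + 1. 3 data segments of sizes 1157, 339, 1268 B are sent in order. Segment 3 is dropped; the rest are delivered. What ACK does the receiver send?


SYN uses sequence number 3797; first data byte = ISN + 1 = 3798.
Segment 1: SEQ = 3798, len = 1157 B, covers [3798, 4954]
Segment 2: SEQ = 4955, len = 339 B, covers [4955, 5293]
Segment 3: SEQ = 5294, len = 1268 B, covers [5294, 6561] [LOST]
In-order data received: bytes [3798, 5293] (segments 1..2).
Segment 3 missing -> gap begins at byte 5294.
Cumulative ACK = next expected in-order byte = 3798 + 1157 + 339 = 5294

5294


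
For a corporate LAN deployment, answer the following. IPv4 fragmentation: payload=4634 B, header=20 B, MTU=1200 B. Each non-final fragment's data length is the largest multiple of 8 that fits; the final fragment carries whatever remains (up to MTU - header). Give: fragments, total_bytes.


Max data per non-final fragment = floor((MTU - header)/8)*8 = floor((1200 - 20)/8)*8 = floor(1180/8)*8 = 1176 B
Final fragment needs no 8-byte alignment: it can carry up to MTU - header = 1180 B
Non-final fragments needed = ceil((payload - 1180) / 1176) = ceil(3454/1176) = ceil(2.9371) = 3
Number of fragments = 3 + 1 = 4
Fragment sizes (data): 3 * 1176 B + 1106 B (last, 1106 <= 1180 OK)
Total bytes sent = payload + n_frags * header = 4634 + 4*20 = 4634 + 80 = 4714 B

4, 4714


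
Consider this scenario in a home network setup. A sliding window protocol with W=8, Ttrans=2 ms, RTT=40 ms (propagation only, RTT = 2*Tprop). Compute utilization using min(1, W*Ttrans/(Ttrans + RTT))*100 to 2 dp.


Given: W = 8, Ttrans = 2 ms, RTT = 40 ms (= 2 * Tprop, Tprop = 20 ms)
Cycle time = Ttrans + RTT = 2 + 40 = 42 ms (first packet sent until its ACK returns)
W * Ttrans = 8 * 2 = 16 ms of sending per cycle
W * Ttrans / (Ttrans + RTT) = 16 / 42 = 0.380952
U = min(1, 0.380952) = 0.380952
U% = 38.10%

38.10


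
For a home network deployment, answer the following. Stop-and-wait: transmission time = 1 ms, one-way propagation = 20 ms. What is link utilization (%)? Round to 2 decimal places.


Given: Ttrans = 1 ms, Tprop = 20 ms
RTT = 2 * Tprop = 2 * 20 = 40 ms
U = Ttrans / (Ttrans + RTT)
U = 1 / (1 + 40)
U = 1 / 41 = 0.02439
U% = 2.44%

2.44


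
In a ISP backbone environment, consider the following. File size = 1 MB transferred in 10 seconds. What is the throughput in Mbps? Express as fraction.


Given: file = 1 MB, time = 10 s
File in Mb = 1 * 8 = 8 Mb
Throughput = 8 / 10 Mbps
Throughput = 4/5 Mbps

4/5


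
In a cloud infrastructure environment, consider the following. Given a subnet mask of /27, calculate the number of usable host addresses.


Given: subnet mask /27
Host bits = 32 - 27 = 5
Total addresses = 2^5 = 32
Usable hosts = 32 - 2 (network + broadcast) = 30

30


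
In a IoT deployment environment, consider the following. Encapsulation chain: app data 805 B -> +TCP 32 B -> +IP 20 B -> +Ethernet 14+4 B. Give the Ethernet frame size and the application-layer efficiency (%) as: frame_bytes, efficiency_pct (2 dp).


TCP segment = 805 + 32 = 837 B
IP packet = 837 + 20 = 857 B
Ethernet frame = 857 + 14 + 4 = 875 B
Efficiency = app / frame = 805 / 875 = 0.920000 = 92.0000% -> 92.00% (2 dp)

875, 92.00


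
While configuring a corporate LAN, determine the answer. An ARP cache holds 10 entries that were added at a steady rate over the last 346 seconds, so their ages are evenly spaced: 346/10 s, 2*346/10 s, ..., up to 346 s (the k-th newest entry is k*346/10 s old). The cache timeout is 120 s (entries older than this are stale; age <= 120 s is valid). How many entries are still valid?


Ages are k * 346/10 s for k = 1..10 (spacing = 34.6000 s).
Entry k is valid iff k * 346/10 <= 120 iff k <= 10 * 120 / 346 = 3.4682
n_valid = floor(3.4682) = 3
(n_stale = 10 - 3 = 7)

3


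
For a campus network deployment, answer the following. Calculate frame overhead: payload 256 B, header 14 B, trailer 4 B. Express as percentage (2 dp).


Given: payload = 256 B, header = 14 B, trailer = 4 B
Overhead bytes = header + trailer = 14 + 4 = 18
Total frame = payload + overhead = 256 + 18 = 274
Overhead % = 18 / 274 * 100 = 6.5693% -> 6.57% (2 dp)

6.57


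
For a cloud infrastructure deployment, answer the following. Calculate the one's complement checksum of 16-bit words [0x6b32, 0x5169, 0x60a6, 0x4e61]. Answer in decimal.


Given words: [0x6b32, 0x5169, 0x60a6, 0x4e61]
Step 1: Sum all words
Raw sum = 27442 + 20841 + 24742 + 20065 = 93090
Step 2: Fold carry: (27554 + 1) = 27555
One's complement = ~27555 & 0xFFFF = 37980

37980


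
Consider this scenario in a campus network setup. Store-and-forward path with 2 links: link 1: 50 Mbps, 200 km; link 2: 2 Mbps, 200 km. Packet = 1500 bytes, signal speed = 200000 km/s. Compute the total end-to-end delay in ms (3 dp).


Packet = 1500 bytes = 12000 bits. Store-and-forward: sum (t_trans + t_prop) per link.
Link 1: t_trans = 12000/(50*10^6) s = 0.2400 ms; t_prop = 200/200000 s = 1.0000 ms; subtotal = 1.2400 ms
Link 2: t_trans = 12000/(2*10^6) s = 6.0000 ms; t_prop = 200/200000 s = 1.0000 ms; subtotal = 7.0000 ms
End-to-end = 1.2400 + 7.0000 = 8.2400 ms -> 8.240 ms (3 dp)

8.240


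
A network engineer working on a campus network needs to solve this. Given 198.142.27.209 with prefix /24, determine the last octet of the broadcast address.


Given: IP = 198.142.27.209, prefix = /24
Host bits = 32 - 24 = 8
Network last octet = 209 AND mask = 0
Host part size = 2^8 - 1 = 255
Broadcast last octet = 0 OR 255 = 255

255


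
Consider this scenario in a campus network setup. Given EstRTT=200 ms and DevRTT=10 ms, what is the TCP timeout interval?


Given: EstRTT = 200 ms, DevRTT = 10 ms
Timeout = EstRTT + 4 * DevRTT
4 * DevRTT = 4 * 10 = 40
Timeout = 200 + 40 = 240 ms

240


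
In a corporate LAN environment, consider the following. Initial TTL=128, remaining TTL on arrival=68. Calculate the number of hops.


Given: initial TTL = 128, received TTL = 68
Hops = initial TTL - received TTL
Hops = 128 - 68 = 60

60


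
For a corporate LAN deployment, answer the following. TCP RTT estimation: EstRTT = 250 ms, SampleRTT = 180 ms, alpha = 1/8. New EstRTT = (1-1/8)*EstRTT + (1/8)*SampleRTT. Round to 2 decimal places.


Given: EstRTT = 250 ms, SampleRTT = 180 ms, alpha = 1/8
New EstRTT = (1 - alpha) * EstRTT + alpha * SampleRTT
(7/8) * 250 = 218.75
(1/8) * 180 = 22.5
New EstRTT = 218.75 + 22.5 = 241.25 ms -> 241.25 ms (2 dp)

241.25


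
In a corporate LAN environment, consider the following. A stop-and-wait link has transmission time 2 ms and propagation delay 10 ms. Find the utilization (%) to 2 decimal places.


Given: Ttrans = 2 ms, Tprop = 10 ms
RTT = 2 * Tprop = 2 * 10 = 20 ms
U = Ttrans / (Ttrans + RTT)
U = 2 / (2 + 20)
U = 2 / 22 = 0.090909
U% = 9.09%

9.09


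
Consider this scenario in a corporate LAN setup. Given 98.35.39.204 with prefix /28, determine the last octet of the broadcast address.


Given: IP = 98.35.39.204, prefix = /28
Host bits = 32 - 28 = 4
Network last octet = 204 AND mask = 192
Host part size = 2^4 - 1 = 15
Broadcast last octet = 192 OR 15 = 207

207


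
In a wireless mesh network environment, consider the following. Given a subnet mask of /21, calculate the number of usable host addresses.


Given: subnet mask /21
Host bits = 32 - 21 = 11
Total addresses = 2^11 = 2048
Usable hosts = 2048 - 2 (network + broadcast) = 2046

2046


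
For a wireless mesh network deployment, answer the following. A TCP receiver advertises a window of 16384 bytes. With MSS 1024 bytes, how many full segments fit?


Given: RWND = 16384 bytes, MSS = 1024 bytes
Full segments = floor(RWND / MSS)
Full segments = floor(16384 / 1024)
Full segments = floor(16.0) = 16

16


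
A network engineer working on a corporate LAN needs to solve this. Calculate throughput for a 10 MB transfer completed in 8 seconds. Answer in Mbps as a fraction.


Given: file = 10 MB, time = 8 s
File in Mb = 10 * 8 = 80 Mb
Throughput = 80 / 8 Mbps
Throughput = 10 Mbps

10


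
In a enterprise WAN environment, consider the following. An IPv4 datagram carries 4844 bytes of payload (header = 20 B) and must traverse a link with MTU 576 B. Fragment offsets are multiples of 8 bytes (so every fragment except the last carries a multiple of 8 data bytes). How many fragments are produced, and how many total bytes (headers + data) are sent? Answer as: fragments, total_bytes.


Max data per non-final fragment = floor((MTU - header)/8)*8 = floor((576 - 20)/8)*8 = floor(556/8)*8 = 552 B
Final fragment needs no 8-byte alignment: it can carry up to MTU - header = 556 B
Non-final fragments needed = ceil((payload - 556) / 552) = ceil(4288/552) = ceil(7.7681) = 8
Number of fragments = 8 + 1 = 9
Fragment sizes (data): 8 * 552 B + 428 B (last, 428 <= 556 OK)
Total bytes sent = payload + n_frags * header = 4844 + 9*20 = 4844 + 180 = 5024 B

9, 5024


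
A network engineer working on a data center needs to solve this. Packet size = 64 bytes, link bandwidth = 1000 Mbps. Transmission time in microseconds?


Given: packet = 64 bytes, bandwidth = 1000 Mbps
Packet in bits = 64 * 8 = 512 bits
Bandwidth = 1000 * 10^6 = 1000000000 bps
Time = 512 / 1000000000 seconds
Time in us = 512 * 10^6 / 1000000000 = 0.512

0.512


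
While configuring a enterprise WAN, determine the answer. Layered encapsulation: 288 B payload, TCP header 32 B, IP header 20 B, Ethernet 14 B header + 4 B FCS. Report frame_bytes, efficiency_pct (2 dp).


TCP segment = 288 + 32 = 320 B
IP packet = 320 + 20 = 340 B
Ethernet frame = 340 + 14 + 4 = 358 B
Efficiency = app / frame = 288 / 358 = 0.804469 = 80.4469% -> 80.45% (2 dp)

358, 80.45


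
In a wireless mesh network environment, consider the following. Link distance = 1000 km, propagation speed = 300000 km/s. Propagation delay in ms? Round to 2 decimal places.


Given: distance = 1000 km, speed = 300000 km/s
Delay = distance / speed = 1000 / 300000 seconds
Delay in ms = 1000 * 1000 / 300000
Delay = 3.3333 ms
Rounded to 2 dp = 3.33 ms

3.33


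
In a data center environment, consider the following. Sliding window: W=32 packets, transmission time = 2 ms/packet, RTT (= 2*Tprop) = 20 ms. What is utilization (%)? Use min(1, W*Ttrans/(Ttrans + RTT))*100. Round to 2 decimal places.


Given: W = 32, Ttrans = 2 ms, RTT = 20 ms (= 2 * Tprop, Tprop = 10 ms)
Cycle time = Ttrans + RTT = 2 + 20 = 22 ms (first packet sent until its ACK returns)
W * Ttrans = 32 * 2 = 64 ms of sending per cycle
W * Ttrans / (Ttrans + RTT) = 64 / 22 = 2.909091
U = min(1, 2.909091) = 1.000000
U% = 100.00%

100.00


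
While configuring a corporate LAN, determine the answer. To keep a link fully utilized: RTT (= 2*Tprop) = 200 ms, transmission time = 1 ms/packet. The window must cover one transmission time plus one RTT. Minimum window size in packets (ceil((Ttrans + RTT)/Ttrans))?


Given: Ttrans = 1 ms, RTT = 200 ms (= 2 * Tprop, Tprop = 100 ms)
Time until first ACK returns = Ttrans + RTT = 1 + 200 = 201 ms
Need W * Ttrans >= Ttrans + RTT  ->  W >= (Ttrans + RTT) / Ttrans
(Ttrans + RTT) / Ttrans = 201 / 1 = 201
W_min = ceil(201) = 201

201


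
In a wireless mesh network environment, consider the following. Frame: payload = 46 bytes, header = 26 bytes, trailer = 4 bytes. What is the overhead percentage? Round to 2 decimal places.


Given: payload = 46 B, header = 26 B, trailer = 4 B
Overhead bytes = header + trailer = 26 + 4 = 30
Total frame = payload + overhead = 46 + 30 = 76
Overhead % = 30 / 76 * 100 = 39.4737% -> 39.47% (2 dp)

39.47


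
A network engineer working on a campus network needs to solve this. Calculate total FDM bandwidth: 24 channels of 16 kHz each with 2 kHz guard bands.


Given: 24 channels, 16 kHz each, guard = 2 kHz
Channel bandwidth = 24 * 16 = 384 kHz
Guard bands = 23 gaps * 2 kHz = 46 kHz
Total = 384 + 46 = 430 kHz

430


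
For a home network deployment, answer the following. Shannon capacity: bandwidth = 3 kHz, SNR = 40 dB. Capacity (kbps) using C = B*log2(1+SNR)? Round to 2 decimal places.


Given: B = 3 kHz, SNR = 40 dB
SNR linear = 10^(40/10) = 10000
1 + SNR = 10001
log2(10001) = 13.2878566418
C = 3 * 1000 * 13.2878566418 = 39863.5699 bps
C = 39.863570 kbps -> 39.86 kbps (2 dp)

39.86


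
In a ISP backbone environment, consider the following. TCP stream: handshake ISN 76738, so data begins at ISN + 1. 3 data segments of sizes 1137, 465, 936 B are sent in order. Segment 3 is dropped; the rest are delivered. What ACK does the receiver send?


SYN uses sequence number 76738; first data byte = ISN + 1 = 76739.
Segment 1: SEQ = 76739, len = 1137 B, covers [76739, 77875]
Segment 2: SEQ = 77876, len = 465 B, covers [77876, 78340]
Segment 3: SEQ = 78341, len = 936 B, covers [78341, 79276] [LOST]
In-order data received: bytes [76739, 78340] (segments 1..2).
Segment 3 missing -> gap begins at byte 78341.
Cumulative ACK = next expected in-order byte = 76739 + 1137 + 465 = 78341

78341


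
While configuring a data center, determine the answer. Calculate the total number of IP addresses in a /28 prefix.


Given: CIDR prefix /28
Host bits = 32 - 28 = 4
Total addresses = 2^4 = 16

16


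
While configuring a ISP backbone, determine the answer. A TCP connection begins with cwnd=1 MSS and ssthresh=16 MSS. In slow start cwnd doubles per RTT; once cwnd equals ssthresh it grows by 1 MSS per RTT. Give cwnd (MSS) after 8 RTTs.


RTT 0: cwnd = 1 MSS (initial)
RTT 1: cwnd = 2 MSS (slow start, doubled)
RTT 2: cwnd = 4 MSS (slow start, doubled)
RTT 3: cwnd = 8 MSS (slow start, doubled)
RTT 4: cwnd = 16 MSS (slow start, doubled)
RTT 5: cwnd = 17 MSS (congestion avoidance, +1)
RTT 6: cwnd = 18 MSS (congestion avoidance, +1)
RTT 7: cwnd = 19 MSS (congestion avoidance, +1)
RTT 8: cwnd = 20 MSS (congestion avoidance, +1)

20


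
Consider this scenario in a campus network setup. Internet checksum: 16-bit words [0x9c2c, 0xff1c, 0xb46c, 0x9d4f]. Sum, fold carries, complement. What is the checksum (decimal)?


Given words: [0x9c2c, 0xff1c, 0xb46c, 0x9d4f]
Step 1: Sum all words
Raw sum = 39980 + 65308 + 46188 + 40271 = 191747
Step 2: Fold carry: (60675 + 2) = 60677
One's complement = ~60677 & 0xFFFF = 4858

4858


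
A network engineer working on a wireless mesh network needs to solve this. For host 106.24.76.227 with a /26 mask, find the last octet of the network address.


Given: IP = 106.24.76.227, prefix = /26
Subnet mask = 255.255.255.192
Last octet of IP: 227
Last octet of mask: 192
Network last octet = 227 AND 192 = 192

192


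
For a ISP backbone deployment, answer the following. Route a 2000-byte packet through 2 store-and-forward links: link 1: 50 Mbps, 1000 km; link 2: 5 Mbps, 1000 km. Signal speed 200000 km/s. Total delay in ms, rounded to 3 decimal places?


Packet = 2000 bytes = 16000 bits. Store-and-forward: sum (t_trans + t_prop) per link.
Link 1: t_trans = 16000/(50*10^6) s = 0.3200 ms; t_prop = 1000/200000 s = 5.0000 ms; subtotal = 5.3200 ms
Link 2: t_trans = 16000/(5*10^6) s = 3.2000 ms; t_prop = 1000/200000 s = 5.0000 ms; subtotal = 8.2000 ms
End-to-end = 5.3200 + 8.2000 = 13.5200 ms -> 13.520 ms (3 dp)

13.520


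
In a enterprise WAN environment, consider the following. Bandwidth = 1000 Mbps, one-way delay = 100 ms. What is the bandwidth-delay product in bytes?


Given: bandwidth = 1000 Mbps, delay = 100 ms
BDP in bits = 1000 * 10^6 * 100 / 1000
BDP in bits = 100000000
BDP in bytes = 100000000 / 8 = 12500000

12500000


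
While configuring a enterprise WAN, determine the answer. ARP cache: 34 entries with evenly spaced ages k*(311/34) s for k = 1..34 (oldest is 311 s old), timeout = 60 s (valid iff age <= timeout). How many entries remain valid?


Ages are k * 311/34 s for k = 1..34 (spacing = 9.1471 s).
Entry k is valid iff k * 311/34 <= 60 iff k <= 34 * 60 / 311 = 6.5595
n_valid = floor(6.5595) = 6
(n_stale = 34 - 6 = 28)

6


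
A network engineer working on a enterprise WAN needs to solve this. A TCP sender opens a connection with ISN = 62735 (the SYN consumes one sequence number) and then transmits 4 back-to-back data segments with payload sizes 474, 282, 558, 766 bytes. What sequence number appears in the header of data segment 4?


The SYN occupies sequence number ISN = 62735, so the first data byte is ISN + 1 = 62736.
SEQ of data segment i = (ISN + 1) + sum of payload sizes of segments 1..i-1.
Segment 1: SEQ = 62736, payload = 474 bytes
Segment 2: SEQ = 63210, payload = 282 bytes
Segment 3: SEQ = 63492, payload = 558 bytes
Segment 4: SEQ = 64050, payload = 766 bytes
SEQ of segment 4 = 62736 + 474 + 282 + 558 = 64050

64050


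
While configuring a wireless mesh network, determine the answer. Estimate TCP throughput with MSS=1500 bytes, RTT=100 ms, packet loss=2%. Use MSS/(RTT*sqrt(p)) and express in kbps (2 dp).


Given: MSS = 1500 bytes, RTT = 100 ms, loss = 2%
RTT in seconds = 100 / 1000 = 0.1
Loss rate = 2% = 0.02
sqrt(loss) = sqrt(0.02) = 0.141421356237
Throughput (bytes/s) = 1500 / (0.1 * 0.141421356237) = 106066.0172
Throughput (kbps) = 106066.0172 * 8 / 1000 = 848.528137 -> 848.53 kbps (2 dp)

848.53


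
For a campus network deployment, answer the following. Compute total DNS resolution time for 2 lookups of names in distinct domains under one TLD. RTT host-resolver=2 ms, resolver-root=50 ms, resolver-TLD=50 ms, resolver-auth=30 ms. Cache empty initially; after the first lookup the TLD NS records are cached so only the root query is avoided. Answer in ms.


Lookup 1 (cold cache): local + root + TLD + auth = 2 + 50 + 50 + 30 = 132 ms
Lookups 2..2 (TLD NS cached -> skip root; new domain -> still ask TLD and auth): local + TLD + auth = 2 + 50 + 30 = 82 ms each
Remaining 1 lookups: 1 * 82 = 82 ms
Total = 132 + 82 = 214 ms

214


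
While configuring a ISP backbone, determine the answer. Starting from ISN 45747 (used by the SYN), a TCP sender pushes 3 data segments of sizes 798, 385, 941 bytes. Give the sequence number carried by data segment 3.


The SYN occupies sequence number ISN = 45747, so the first data byte is ISN + 1 = 45748.
SEQ of data segment i = (ISN + 1) + sum of payload sizes of segments 1..i-1.
Segment 1: SEQ = 45748, payload = 798 bytes
Segment 2: SEQ = 46546, payload = 385 bytes
Segment 3: SEQ = 46931, payload = 941 bytes
SEQ of segment 3 = 45748 + 798 + 385 = 46931

46931


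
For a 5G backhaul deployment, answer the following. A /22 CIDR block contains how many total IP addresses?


Given: CIDR prefix /22
Host bits = 32 - 22 = 10
Total addresses = 2^10 = 1024

1024


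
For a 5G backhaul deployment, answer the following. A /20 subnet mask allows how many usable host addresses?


Given: subnet mask /20
Host bits = 32 - 20 = 12
Total addresses = 2^12 = 4096
Usable hosts = 4096 - 2 (network + broadcast) = 4094

4094


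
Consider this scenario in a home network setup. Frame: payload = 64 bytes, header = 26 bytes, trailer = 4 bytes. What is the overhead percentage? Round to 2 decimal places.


Given: payload = 64 B, header = 26 B, trailer = 4 B
Overhead bytes = header + trailer = 26 + 4 = 30
Total frame = payload + overhead = 64 + 30 = 94
Overhead % = 30 / 94 * 100 = 31.9149% -> 31.91% (2 dp)

31.91


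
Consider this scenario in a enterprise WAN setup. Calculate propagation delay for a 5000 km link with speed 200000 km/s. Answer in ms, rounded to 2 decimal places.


Given: distance = 5000 km, speed = 200000 km/s
Delay = distance / speed = 5000 / 200000 seconds
Delay in ms = 5000 * 1000 / 200000
Delay = 25.0000 ms
Rounded to 2 dp = 25.00 ms

25.00


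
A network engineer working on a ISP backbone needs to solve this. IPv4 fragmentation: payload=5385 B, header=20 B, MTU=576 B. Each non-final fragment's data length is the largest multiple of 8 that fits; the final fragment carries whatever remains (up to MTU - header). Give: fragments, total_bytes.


Max data per non-final fragment = floor((MTU - header)/8)*8 = floor((576 - 20)/8)*8 = floor(556/8)*8 = 552 B
Final fragment needs no 8-byte alignment: it can carry up to MTU - header = 556 B
Non-final fragments needed = ceil((payload - 556) / 552) = ceil(4829/552) = ceil(8.7482) = 9
Number of fragments = 9 + 1 = 10
Fragment sizes (data): 9 * 552 B + 417 B (last, 417 <= 556 OK)
Total bytes sent = payload + n_frags * header = 5385 + 10*20 = 5385 + 200 = 5585 B

10, 5585


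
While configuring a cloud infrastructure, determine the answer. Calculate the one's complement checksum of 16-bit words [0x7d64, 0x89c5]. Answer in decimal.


Given words: [0x7d64, 0x89c5]
Step 1: Sum all words
Raw sum = 32100 + 35269 = 67369
Step 2: Fold carry: (1833 + 1) = 1834
One's complement = ~1834 & 0xFFFF = 63701

63701


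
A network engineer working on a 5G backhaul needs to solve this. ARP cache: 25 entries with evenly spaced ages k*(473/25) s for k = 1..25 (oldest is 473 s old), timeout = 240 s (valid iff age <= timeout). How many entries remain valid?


Ages are k * 473/25 s for k = 1..25 (spacing = 18.9200 s).
Entry k is valid iff k * 473/25 <= 240 iff k <= 25 * 240 / 473 = 12.6850
n_valid = floor(12.6850) = 12
(n_stale = 25 - 12 = 13)

12


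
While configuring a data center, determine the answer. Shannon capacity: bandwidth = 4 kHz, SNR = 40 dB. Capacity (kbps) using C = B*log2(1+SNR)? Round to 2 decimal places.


Given: B = 4 kHz, SNR = 40 dB
SNR linear = 10^(40/10) = 10000
1 + SNR = 10001
log2(10001) = 13.2878566418
C = 4 * 1000 * 13.2878566418 = 53151.4266 bps
C = 53.151427 kbps -> 53.15 kbps (2 dp)

53.15


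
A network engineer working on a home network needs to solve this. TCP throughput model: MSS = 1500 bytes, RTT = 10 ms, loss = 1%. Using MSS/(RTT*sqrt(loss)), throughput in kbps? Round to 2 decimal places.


Given: MSS = 1500 bytes, RTT = 10 ms, loss = 1%
RTT in seconds = 10 / 1000 = 0.01
Loss rate = 1% = 0.01
sqrt(loss) = sqrt(0.01) = 0.1
Throughput (bytes/s) = 1500 / (0.01 * 0.1) = 1500000.0000
Throughput (kbps) = 1500000.0000 * 8 / 1000 = 12000.000000 -> 12000.00 kbps (2 dp)

12000.00


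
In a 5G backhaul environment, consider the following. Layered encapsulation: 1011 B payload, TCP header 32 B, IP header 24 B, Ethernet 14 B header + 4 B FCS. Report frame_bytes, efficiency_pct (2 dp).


TCP segment = 1011 + 32 = 1043 B
IP packet = 1043 + 24 = 1067 B
Ethernet frame = 1067 + 14 + 4 = 1085 B
Efficiency = app / frame = 1011 / 1085 = 0.931797 = 93.1797% -> 93.18% (2 dp)

1085, 93.18


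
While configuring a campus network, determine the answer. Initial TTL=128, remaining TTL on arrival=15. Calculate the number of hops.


Given: initial TTL = 128, received TTL = 15
Hops = initial TTL - received TTL
Hops = 128 - 15 = 113

113


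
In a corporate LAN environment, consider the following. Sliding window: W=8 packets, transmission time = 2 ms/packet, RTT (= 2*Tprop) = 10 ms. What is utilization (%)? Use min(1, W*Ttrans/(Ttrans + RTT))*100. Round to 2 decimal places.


Given: W = 8, Ttrans = 2 ms, RTT = 10 ms (= 2 * Tprop, Tprop = 5 ms)
Cycle time = Ttrans + RTT = 2 + 10 = 12 ms (first packet sent until its ACK returns)
W * Ttrans = 8 * 2 = 16 ms of sending per cycle
W * Ttrans / (Ttrans + RTT) = 16 / 12 = 1.333333
U = min(1, 1.333333) = 1.000000
U% = 100.00%

100.00


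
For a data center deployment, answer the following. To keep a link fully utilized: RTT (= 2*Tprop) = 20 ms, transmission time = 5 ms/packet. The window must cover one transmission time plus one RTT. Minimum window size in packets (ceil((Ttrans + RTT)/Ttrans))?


Given: Ttrans = 5 ms, RTT = 20 ms (= 2 * Tprop, Tprop = 10 ms)
Time until first ACK returns = Ttrans + RTT = 5 + 20 = 25 ms
Need W * Ttrans >= Ttrans + RTT  ->  W >= (Ttrans + RTT) / Ttrans
(Ttrans + RTT) / Ttrans = 25 / 5 = 5
W_min = ceil(5) = 5

5


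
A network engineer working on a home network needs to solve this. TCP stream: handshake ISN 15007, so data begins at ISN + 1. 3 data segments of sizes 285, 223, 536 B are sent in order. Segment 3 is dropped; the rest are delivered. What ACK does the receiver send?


SYN uses sequence number 15007; first data byte = ISN + 1 = 15008.
Segment 1: SEQ = 15008, len = 285 B, covers [15008, 15292]
Segment 2: SEQ = 15293, len = 223 B, covers [15293, 15515]
Segment 3: SEQ = 15516, len = 536 B, covers [15516, 16051] [LOST]
In-order data received: bytes [15008, 15515] (segments 1..2).
Segment 3 missing -> gap begins at byte 15516.
Cumulative ACK = next expected in-order byte = 15008 + 285 + 223 = 15516

15516


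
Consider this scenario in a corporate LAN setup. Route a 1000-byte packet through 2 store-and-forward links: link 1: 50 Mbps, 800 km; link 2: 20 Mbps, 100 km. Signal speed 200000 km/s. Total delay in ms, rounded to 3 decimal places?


Packet = 1000 bytes = 8000 bits. Store-and-forward: sum (t_trans + t_prop) per link.
Link 1: t_trans = 8000/(50*10^6) s = 0.1600 ms; t_prop = 800/200000 s = 4.0000 ms; subtotal = 4.1600 ms
Link 2: t_trans = 8000/(20*10^6) s = 0.4000 ms; t_prop = 100/200000 s = 0.5000 ms; subtotal = 0.9000 ms
End-to-end = 4.1600 + 0.9000 = 5.0600 ms -> 5.060 ms (3 dp)

5.060


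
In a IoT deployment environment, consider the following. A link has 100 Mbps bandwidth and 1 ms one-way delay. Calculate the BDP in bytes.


Given: bandwidth = 100 Mbps, delay = 1 ms
BDP in bits = 100 * 10^6 * 1 / 1000
BDP in bits = 100000
BDP in bytes = 100000 / 8 = 12500

12500


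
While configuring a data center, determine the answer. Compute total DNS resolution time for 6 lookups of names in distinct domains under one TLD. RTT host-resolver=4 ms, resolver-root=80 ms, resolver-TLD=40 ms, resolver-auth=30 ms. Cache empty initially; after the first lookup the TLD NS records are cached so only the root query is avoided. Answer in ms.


Lookup 1 (cold cache): local + root + TLD + auth = 4 + 80 + 40 + 30 = 154 ms
Lookups 2..6 (TLD NS cached -> skip root; new domain -> still ask TLD and auth): local + TLD + auth = 4 + 40 + 30 = 74 ms each
Remaining 5 lookups: 5 * 74 = 370 ms
Total = 154 + 370 = 524 ms

524


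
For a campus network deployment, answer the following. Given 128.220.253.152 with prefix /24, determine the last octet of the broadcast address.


Given: IP = 128.220.253.152, prefix = /24
Host bits = 32 - 24 = 8
Network last octet = 152 AND mask = 0
Host part size = 2^8 - 1 = 255
Broadcast last octet = 0 OR 255 = 255

255


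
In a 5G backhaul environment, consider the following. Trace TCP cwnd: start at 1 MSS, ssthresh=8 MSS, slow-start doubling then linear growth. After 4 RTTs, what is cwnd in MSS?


RTT 0: cwnd = 1 MSS (initial)
RTT 1: cwnd = 2 MSS (slow start, doubled)
RTT 2: cwnd = 4 MSS (slow start, doubled)
RTT 3: cwnd = 8 MSS (slow start, doubled)
RTT 4: cwnd = 9 MSS (congestion avoidance, +1)

9


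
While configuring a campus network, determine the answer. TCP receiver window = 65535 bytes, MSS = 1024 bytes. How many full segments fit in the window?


Given: RWND = 65535 bytes, MSS = 1024 bytes
Full segments = floor(RWND / MSS)
Full segments = floor(65535 / 1024)
Full segments = floor(63.999) = 63

63


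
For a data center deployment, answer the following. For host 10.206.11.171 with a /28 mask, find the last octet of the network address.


Given: IP = 10.206.11.171, prefix = /28
Subnet mask = 255.255.255.240
Last octet of IP: 171
Last octet of mask: 240
Network last octet = 171 AND 240 = 160

160


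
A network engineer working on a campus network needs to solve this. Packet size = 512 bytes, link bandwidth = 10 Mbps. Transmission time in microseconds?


Given: packet = 512 bytes, bandwidth = 10 Mbps
Packet in bits = 512 * 8 = 4096 bits
Bandwidth = 10 * 10^6 = 10000000 bps
Time = 4096 / 10000000 seconds
Time in us = 4096 * 10^6 / 10000000 = 409.6

409.6


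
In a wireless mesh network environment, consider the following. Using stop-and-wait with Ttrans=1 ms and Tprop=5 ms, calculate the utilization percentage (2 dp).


Given: Ttrans = 1 ms, Tprop = 5 ms
RTT = 2 * Tprop = 2 * 5 = 10 ms
U = Ttrans / (Ttrans + RTT)
U = 1 / (1 + 10)
U = 1 / 11 = 0.090909
U% = 9.09%

9.09


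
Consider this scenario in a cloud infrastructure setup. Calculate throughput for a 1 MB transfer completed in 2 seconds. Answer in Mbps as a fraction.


Given: file = 1 MB, time = 2 s
File in Mb = 1 * 8 = 8 Mb
Throughput = 8 / 2 Mbps
Throughput = 4 Mbps

4


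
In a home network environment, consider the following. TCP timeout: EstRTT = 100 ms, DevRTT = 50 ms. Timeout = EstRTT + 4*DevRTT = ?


Given: EstRTT = 100 ms, DevRTT = 50 ms
Timeout = EstRTT + 4 * DevRTT
4 * DevRTT = 4 * 50 = 200
Timeout = 100 + 200 = 300 ms

300


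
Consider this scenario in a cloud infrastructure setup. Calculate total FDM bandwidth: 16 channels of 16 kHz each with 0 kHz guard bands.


Given: 16 channels, 16 kHz each, guard = 0 kHz
Channel bandwidth = 16 * 16 = 256 kHz
Guard bands = 15 gaps * 0 kHz = 0 kHz
Total = 256 + 0 = 256 kHz

256


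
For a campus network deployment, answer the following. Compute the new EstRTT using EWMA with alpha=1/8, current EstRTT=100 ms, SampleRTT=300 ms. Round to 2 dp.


Given: EstRTT = 100 ms, SampleRTT = 300 ms, alpha = 1/8
New EstRTT = (1 - alpha) * EstRTT + alpha * SampleRTT
(7/8) * 100 = 87.5
(1/8) * 300 = 37.5
New EstRTT = 87.5 + 37.5 = 125 ms -> 125.00 ms (2 dp)

125.00


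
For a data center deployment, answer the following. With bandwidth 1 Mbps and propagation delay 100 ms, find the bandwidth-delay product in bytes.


Given: bandwidth = 1 Mbps, delay = 100 ms
BDP in bits = 1 * 10^6 * 100 / 1000
BDP in bits = 100000
BDP in bytes = 100000 / 8 = 12500

12500


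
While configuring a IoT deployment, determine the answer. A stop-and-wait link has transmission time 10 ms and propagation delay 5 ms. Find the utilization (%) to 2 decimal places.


Given: Ttrans = 10 ms, Tprop = 5 ms
RTT = 2 * Tprop = 2 * 5 = 10 ms
U = Ttrans / (Ttrans + RTT)
U = 10 / (10 + 10)
U = 10 / 20 = 0.5
U% = 50.00%

50.00


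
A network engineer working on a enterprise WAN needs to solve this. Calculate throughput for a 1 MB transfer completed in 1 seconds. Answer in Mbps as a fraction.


Given: file = 1 MB, time = 1 s
File in Mb = 1 * 8 = 8 Mb
Throughput = 8 / 1 Mbps
Throughput = 8 Mbps

8


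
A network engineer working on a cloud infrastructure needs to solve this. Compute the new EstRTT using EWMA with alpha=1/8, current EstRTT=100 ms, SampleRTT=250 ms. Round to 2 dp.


Given: EstRTT = 100 ms, SampleRTT = 250 ms, alpha = 1/8
New EstRTT = (1 - alpha) * EstRTT + alpha * SampleRTT
(7/8) * 100 = 87.5
(1/8) * 250 = 31.25
New EstRTT = 87.5 + 31.25 = 118.75 ms -> 118.75 ms (2 dp)

118.75


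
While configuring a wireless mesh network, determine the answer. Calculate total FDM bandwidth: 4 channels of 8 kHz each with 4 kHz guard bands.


Given: 4 channels, 8 kHz each, guard = 4 kHz
Channel bandwidth = 4 * 8 = 32 kHz
Guard bands = 3 gaps * 4 kHz = 12 kHz
Total = 32 + 12 = 44 kHz

44


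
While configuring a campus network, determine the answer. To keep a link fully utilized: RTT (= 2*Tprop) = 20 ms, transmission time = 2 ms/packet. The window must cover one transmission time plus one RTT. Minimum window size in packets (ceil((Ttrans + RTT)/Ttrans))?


Given: Ttrans = 2 ms, RTT = 20 ms (= 2 * Tprop, Tprop = 10 ms)
Time until first ACK returns = Ttrans + RTT = 2 + 20 = 22 ms
Need W * Ttrans >= Ttrans + RTT  ->  W >= (Ttrans + RTT) / Ttrans
(Ttrans + RTT) / Ttrans = 22 / 2 = 11
W_min = ceil(11) = 11

11


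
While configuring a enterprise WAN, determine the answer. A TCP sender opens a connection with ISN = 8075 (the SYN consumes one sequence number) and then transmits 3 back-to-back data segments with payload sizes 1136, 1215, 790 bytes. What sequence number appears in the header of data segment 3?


The SYN occupies sequence number ISN = 8075, so the first data byte is ISN + 1 = 8076.
SEQ of data segment i = (ISN + 1) + sum of payload sizes of segments 1..i-1.
Segment 1: SEQ = 8076, payload = 1136 bytes
Segment 2: SEQ = 9212, payload = 1215 bytes
Segment 3: SEQ = 10427, payload = 790 bytes
SEQ of segment 3 = 8076 + 1136 + 1215 = 10427

10427


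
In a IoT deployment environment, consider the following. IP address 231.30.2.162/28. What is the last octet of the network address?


Given: IP = 231.30.2.162, prefix = /28
Subnet mask = 255.255.255.240
Last octet of IP: 162
Last octet of mask: 240
Network last octet = 162 AND 240 = 160

160


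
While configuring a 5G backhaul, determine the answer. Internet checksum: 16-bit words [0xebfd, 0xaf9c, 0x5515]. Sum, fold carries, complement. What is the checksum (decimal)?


Given words: [0xebfd, 0xaf9c, 0x5515]
Step 1: Sum all words
Raw sum = 60413 + 44956 + 21781 = 127150
Step 2: Fold carry: (61614 + 1) = 61615
One's complement = ~61615 & 0xFFFF = 3920

3920


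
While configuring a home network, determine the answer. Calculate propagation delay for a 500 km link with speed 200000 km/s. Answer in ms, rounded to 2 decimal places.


Given: distance = 500 km, speed = 200000 km/s
Delay = distance / speed = 500 / 200000 seconds
Delay in ms = 500 * 1000 / 200000
Delay = 2.5000 ms
Rounded to 2 dp = 2.50 ms

2.50


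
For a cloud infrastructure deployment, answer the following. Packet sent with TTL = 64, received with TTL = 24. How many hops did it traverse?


Given: initial TTL = 64, received TTL = 24
Hops = initial TTL - received TTL
Hops = 64 - 24 = 40

40


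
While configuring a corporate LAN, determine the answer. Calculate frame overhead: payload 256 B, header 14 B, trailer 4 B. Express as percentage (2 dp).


Given: payload = 256 B, header = 14 B, trailer = 4 B
Overhead bytes = header + trailer = 14 + 4 = 18
Total frame = payload + overhead = 256 + 18 = 274
Overhead % = 18 / 274 * 100 = 6.5693% -> 6.57% (2 dp)

6.57


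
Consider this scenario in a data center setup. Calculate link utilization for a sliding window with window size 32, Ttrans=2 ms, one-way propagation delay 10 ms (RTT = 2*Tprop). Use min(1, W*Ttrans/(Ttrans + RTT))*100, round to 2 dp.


Given: W = 32, Ttrans = 2 ms, RTT = 20 ms (= 2 * Tprop, Tprop = 10 ms)
Cycle time = Ttrans + RTT = 2 + 20 = 22 ms (first packet sent until its ACK returns)
W * Ttrans = 32 * 2 = 64 ms of sending per cycle
W * Ttrans / (Ttrans + RTT) = 64 / 22 = 2.909091
U = min(1, 2.909091) = 1.000000
U% = 100.00%

100.00


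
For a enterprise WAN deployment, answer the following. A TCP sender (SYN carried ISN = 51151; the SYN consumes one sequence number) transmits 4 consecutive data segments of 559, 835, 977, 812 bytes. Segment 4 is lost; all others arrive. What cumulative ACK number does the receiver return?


SYN uses sequence number 51151; first data byte = ISN + 1 = 51152.
Segment 1: SEQ = 51152, len = 559 B, covers [51152, 51710]
Segment 2: SEQ = 51711, len = 835 B, covers [51711, 52545]
Segment 3: SEQ = 52546, len = 977 B, covers [52546, 53522]
Segment 4: SEQ = 53523, len = 812 B, covers [53523, 54334] [LOST]
In-order data received: bytes [51152, 53522] (segments 1..3).
Segment 4 missing -> gap begins at byte 53523.
Cumulative ACK = next expected in-order byte = 51152 + 559 + 835 + 977 = 53523

53523


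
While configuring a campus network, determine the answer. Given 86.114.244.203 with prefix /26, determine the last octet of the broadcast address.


Given: IP = 86.114.244.203, prefix = /26
Host bits = 32 - 26 = 6
Network last octet = 203 AND mask = 192
Host part size = 2^6 - 1 = 63
Broadcast last octet = 192 OR 63 = 255

255


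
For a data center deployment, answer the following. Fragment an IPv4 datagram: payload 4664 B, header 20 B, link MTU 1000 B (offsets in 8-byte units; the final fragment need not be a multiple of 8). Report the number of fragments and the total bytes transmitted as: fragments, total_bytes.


Max data per non-final fragment = floor((MTU - header)/8)*8 = floor((1000 - 20)/8)*8 = floor(980/8)*8 = 976 B
Final fragment needs no 8-byte alignment: it can carry up to MTU - header = 980 B
Non-final fragments needed = ceil((payload - 980) / 976) = ceil(3684/976) = ceil(3.7746) = 4
Number of fragments = 4 + 1 = 5
Fragment sizes (data): 4 * 976 B + 760 B (last, 760 <= 980 OK)
Total bytes sent = payload + n_frags * header = 4664 + 5*20 = 4664 + 100 = 4764 B

5, 4764


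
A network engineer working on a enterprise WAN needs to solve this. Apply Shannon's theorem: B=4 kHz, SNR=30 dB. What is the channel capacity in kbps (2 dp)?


Given: B = 4 kHz, SNR = 30 dB
SNR linear = 10^(30/10) = 1000
1 + SNR = 1001
log2(1001) = 9.9672262588
C = 4 * 1000 * 9.9672262588 = 39868.9050 bps
C = 39.868905 kbps -> 39.87 kbps (2 dp)

39.87


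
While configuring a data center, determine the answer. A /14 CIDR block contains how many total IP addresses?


Given: CIDR prefix /14
Host bits = 32 - 14 = 18
Total addresses = 2^18 = 262144

262144


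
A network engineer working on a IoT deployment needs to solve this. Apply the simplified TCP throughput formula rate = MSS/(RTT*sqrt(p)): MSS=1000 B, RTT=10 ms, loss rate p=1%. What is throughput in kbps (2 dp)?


Given: MSS = 1000 bytes, RTT = 10 ms, loss = 1%
RTT in seconds = 10 / 1000 = 0.01
Loss rate = 1% = 0.01
sqrt(loss) = sqrt(0.01) = 0.1
Throughput (bytes/s) = 1000 / (0.01 * 0.1) = 1000000.0000
Throughput (kbps) = 1000000.0000 * 8 / 1000 = 8000.000000 -> 8000.00 kbps (2 dp)

8000.00
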